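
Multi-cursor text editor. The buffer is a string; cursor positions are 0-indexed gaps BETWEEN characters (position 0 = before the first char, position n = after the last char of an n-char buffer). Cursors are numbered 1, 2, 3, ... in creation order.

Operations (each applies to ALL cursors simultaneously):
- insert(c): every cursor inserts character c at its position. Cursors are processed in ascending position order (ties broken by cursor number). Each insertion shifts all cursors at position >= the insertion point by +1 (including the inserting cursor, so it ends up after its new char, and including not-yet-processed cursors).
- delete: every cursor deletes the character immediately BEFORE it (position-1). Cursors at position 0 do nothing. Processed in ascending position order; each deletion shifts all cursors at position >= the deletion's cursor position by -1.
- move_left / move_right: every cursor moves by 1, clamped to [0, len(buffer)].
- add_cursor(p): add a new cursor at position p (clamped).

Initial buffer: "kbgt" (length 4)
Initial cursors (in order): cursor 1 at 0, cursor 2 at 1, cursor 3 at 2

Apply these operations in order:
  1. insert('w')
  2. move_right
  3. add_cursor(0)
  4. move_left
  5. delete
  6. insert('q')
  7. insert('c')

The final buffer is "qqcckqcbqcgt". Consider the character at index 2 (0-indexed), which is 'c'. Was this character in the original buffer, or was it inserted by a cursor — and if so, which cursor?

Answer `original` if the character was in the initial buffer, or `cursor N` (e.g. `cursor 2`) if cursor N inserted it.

Answer: cursor 1

Derivation:
After op 1 (insert('w')): buffer="wkwbwgt" (len 7), cursors c1@1 c2@3 c3@5, authorship 1.2.3..
After op 2 (move_right): buffer="wkwbwgt" (len 7), cursors c1@2 c2@4 c3@6, authorship 1.2.3..
After op 3 (add_cursor(0)): buffer="wkwbwgt" (len 7), cursors c4@0 c1@2 c2@4 c3@6, authorship 1.2.3..
After op 4 (move_left): buffer="wkwbwgt" (len 7), cursors c4@0 c1@1 c2@3 c3@5, authorship 1.2.3..
After op 5 (delete): buffer="kbgt" (len 4), cursors c1@0 c4@0 c2@1 c3@2, authorship ....
After op 6 (insert('q')): buffer="qqkqbqgt" (len 8), cursors c1@2 c4@2 c2@4 c3@6, authorship 14.2.3..
After op 7 (insert('c')): buffer="qqcckqcbqcgt" (len 12), cursors c1@4 c4@4 c2@7 c3@10, authorship 1414.22.33..
Authorship (.=original, N=cursor N): 1 4 1 4 . 2 2 . 3 3 . .
Index 2: author = 1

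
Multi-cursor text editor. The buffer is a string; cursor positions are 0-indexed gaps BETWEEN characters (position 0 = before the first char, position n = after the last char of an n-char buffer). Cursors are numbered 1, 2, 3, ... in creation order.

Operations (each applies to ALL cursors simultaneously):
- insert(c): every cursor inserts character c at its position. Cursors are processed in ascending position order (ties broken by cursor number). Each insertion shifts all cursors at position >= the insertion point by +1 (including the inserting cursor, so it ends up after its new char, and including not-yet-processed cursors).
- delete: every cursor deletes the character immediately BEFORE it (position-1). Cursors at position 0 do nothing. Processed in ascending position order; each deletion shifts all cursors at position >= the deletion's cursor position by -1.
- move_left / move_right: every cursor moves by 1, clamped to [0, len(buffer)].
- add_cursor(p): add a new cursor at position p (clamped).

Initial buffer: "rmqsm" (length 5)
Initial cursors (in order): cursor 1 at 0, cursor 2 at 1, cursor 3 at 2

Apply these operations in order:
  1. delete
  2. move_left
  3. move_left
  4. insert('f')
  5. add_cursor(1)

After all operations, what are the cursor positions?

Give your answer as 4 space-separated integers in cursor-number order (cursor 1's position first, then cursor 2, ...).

After op 1 (delete): buffer="qsm" (len 3), cursors c1@0 c2@0 c3@0, authorship ...
After op 2 (move_left): buffer="qsm" (len 3), cursors c1@0 c2@0 c3@0, authorship ...
After op 3 (move_left): buffer="qsm" (len 3), cursors c1@0 c2@0 c3@0, authorship ...
After op 4 (insert('f')): buffer="fffqsm" (len 6), cursors c1@3 c2@3 c3@3, authorship 123...
After op 5 (add_cursor(1)): buffer="fffqsm" (len 6), cursors c4@1 c1@3 c2@3 c3@3, authorship 123...

Answer: 3 3 3 1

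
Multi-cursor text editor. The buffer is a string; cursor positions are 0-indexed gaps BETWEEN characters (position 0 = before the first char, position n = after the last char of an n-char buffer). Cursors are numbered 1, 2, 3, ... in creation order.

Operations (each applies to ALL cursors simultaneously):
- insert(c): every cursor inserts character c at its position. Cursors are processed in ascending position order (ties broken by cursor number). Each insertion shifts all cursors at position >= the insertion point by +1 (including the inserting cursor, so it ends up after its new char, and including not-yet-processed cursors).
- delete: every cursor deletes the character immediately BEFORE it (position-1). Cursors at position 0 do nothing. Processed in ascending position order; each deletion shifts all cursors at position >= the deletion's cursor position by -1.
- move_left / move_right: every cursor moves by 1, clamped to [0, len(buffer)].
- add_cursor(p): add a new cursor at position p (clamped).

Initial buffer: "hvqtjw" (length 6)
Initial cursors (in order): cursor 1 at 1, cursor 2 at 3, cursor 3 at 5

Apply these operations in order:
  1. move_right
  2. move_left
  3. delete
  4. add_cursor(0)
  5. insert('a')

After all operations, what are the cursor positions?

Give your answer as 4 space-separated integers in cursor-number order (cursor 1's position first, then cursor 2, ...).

Answer: 2 4 6 2

Derivation:
After op 1 (move_right): buffer="hvqtjw" (len 6), cursors c1@2 c2@4 c3@6, authorship ......
After op 2 (move_left): buffer="hvqtjw" (len 6), cursors c1@1 c2@3 c3@5, authorship ......
After op 3 (delete): buffer="vtw" (len 3), cursors c1@0 c2@1 c3@2, authorship ...
After op 4 (add_cursor(0)): buffer="vtw" (len 3), cursors c1@0 c4@0 c2@1 c3@2, authorship ...
After op 5 (insert('a')): buffer="aavataw" (len 7), cursors c1@2 c4@2 c2@4 c3@6, authorship 14.2.3.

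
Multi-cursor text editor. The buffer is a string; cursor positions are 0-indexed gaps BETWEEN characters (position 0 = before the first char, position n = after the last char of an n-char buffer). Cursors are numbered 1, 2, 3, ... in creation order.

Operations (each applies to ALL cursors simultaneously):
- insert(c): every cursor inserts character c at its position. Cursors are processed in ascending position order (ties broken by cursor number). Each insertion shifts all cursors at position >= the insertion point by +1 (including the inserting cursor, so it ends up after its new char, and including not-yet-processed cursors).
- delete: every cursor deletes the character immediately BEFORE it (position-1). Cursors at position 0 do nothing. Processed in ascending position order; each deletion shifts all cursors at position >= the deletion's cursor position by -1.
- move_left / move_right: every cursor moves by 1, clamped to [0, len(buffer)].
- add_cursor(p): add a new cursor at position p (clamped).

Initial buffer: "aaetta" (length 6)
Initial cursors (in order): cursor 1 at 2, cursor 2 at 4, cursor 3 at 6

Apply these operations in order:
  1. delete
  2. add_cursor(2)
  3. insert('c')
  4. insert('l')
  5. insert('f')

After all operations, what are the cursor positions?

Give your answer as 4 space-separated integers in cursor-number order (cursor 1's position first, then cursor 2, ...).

Answer: 4 11 15 11

Derivation:
After op 1 (delete): buffer="aet" (len 3), cursors c1@1 c2@2 c3@3, authorship ...
After op 2 (add_cursor(2)): buffer="aet" (len 3), cursors c1@1 c2@2 c4@2 c3@3, authorship ...
After op 3 (insert('c')): buffer="acecctc" (len 7), cursors c1@2 c2@5 c4@5 c3@7, authorship .1.24.3
After op 4 (insert('l')): buffer="aclecclltcl" (len 11), cursors c1@3 c2@8 c4@8 c3@11, authorship .11.2424.33
After op 5 (insert('f')): buffer="aclfeccllfftclf" (len 15), cursors c1@4 c2@11 c4@11 c3@15, authorship .111.242424.333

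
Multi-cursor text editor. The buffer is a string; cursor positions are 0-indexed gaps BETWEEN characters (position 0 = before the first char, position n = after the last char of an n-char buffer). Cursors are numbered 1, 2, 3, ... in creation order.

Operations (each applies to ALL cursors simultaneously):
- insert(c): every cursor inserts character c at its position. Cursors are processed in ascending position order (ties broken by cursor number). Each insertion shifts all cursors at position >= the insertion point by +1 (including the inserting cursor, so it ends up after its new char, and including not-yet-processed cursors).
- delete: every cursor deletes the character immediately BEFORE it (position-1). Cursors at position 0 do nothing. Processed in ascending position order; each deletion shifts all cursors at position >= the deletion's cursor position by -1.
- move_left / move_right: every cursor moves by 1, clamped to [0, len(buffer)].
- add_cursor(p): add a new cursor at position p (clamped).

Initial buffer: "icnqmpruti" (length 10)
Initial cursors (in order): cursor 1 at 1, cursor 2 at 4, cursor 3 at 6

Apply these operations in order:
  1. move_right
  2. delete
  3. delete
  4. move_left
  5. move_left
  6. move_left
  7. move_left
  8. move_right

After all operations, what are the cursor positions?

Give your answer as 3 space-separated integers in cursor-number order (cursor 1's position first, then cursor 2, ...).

Answer: 1 1 1

Derivation:
After op 1 (move_right): buffer="icnqmpruti" (len 10), cursors c1@2 c2@5 c3@7, authorship ..........
After op 2 (delete): buffer="inqputi" (len 7), cursors c1@1 c2@3 c3@4, authorship .......
After op 3 (delete): buffer="nuti" (len 4), cursors c1@0 c2@1 c3@1, authorship ....
After op 4 (move_left): buffer="nuti" (len 4), cursors c1@0 c2@0 c3@0, authorship ....
After op 5 (move_left): buffer="nuti" (len 4), cursors c1@0 c2@0 c3@0, authorship ....
After op 6 (move_left): buffer="nuti" (len 4), cursors c1@0 c2@0 c3@0, authorship ....
After op 7 (move_left): buffer="nuti" (len 4), cursors c1@0 c2@0 c3@0, authorship ....
After op 8 (move_right): buffer="nuti" (len 4), cursors c1@1 c2@1 c3@1, authorship ....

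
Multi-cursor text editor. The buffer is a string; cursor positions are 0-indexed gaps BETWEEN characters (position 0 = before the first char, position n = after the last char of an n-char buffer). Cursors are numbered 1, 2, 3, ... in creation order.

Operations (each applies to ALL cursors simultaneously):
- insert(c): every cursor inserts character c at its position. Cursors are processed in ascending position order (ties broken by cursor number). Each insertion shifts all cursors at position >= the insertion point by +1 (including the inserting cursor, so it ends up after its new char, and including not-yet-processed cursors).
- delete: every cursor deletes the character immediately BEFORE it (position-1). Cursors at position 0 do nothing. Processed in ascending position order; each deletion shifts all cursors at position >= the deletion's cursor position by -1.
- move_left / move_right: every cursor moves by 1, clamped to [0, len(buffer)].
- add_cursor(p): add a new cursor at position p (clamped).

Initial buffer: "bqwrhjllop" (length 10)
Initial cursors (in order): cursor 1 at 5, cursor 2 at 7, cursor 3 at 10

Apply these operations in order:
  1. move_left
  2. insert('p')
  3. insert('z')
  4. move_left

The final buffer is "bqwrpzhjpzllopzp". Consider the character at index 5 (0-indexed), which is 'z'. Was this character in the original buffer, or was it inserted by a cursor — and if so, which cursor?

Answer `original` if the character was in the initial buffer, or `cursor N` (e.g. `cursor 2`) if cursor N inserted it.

After op 1 (move_left): buffer="bqwrhjllop" (len 10), cursors c1@4 c2@6 c3@9, authorship ..........
After op 2 (insert('p')): buffer="bqwrphjpllopp" (len 13), cursors c1@5 c2@8 c3@12, authorship ....1..2...3.
After op 3 (insert('z')): buffer="bqwrpzhjpzllopzp" (len 16), cursors c1@6 c2@10 c3@15, authorship ....11..22...33.
After op 4 (move_left): buffer="bqwrpzhjpzllopzp" (len 16), cursors c1@5 c2@9 c3@14, authorship ....11..22...33.
Authorship (.=original, N=cursor N): . . . . 1 1 . . 2 2 . . . 3 3 .
Index 5: author = 1

Answer: cursor 1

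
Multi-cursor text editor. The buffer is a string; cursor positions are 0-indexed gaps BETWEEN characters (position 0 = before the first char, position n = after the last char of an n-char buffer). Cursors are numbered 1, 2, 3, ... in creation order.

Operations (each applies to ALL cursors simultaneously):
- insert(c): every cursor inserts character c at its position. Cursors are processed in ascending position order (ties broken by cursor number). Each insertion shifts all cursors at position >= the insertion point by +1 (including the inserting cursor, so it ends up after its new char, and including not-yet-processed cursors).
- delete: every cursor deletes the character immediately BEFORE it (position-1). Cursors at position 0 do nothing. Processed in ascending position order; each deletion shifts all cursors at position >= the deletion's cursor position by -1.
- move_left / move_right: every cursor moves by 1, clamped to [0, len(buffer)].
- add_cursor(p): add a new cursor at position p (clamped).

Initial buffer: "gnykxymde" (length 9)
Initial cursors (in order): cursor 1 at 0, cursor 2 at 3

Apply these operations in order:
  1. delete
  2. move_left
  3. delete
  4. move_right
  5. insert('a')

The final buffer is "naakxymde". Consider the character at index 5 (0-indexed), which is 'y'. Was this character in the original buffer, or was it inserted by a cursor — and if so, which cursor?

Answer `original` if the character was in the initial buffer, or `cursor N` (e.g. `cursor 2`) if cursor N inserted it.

After op 1 (delete): buffer="gnkxymde" (len 8), cursors c1@0 c2@2, authorship ........
After op 2 (move_left): buffer="gnkxymde" (len 8), cursors c1@0 c2@1, authorship ........
After op 3 (delete): buffer="nkxymde" (len 7), cursors c1@0 c2@0, authorship .......
After op 4 (move_right): buffer="nkxymde" (len 7), cursors c1@1 c2@1, authorship .......
After op 5 (insert('a')): buffer="naakxymde" (len 9), cursors c1@3 c2@3, authorship .12......
Authorship (.=original, N=cursor N): . 1 2 . . . . . .
Index 5: author = original

Answer: original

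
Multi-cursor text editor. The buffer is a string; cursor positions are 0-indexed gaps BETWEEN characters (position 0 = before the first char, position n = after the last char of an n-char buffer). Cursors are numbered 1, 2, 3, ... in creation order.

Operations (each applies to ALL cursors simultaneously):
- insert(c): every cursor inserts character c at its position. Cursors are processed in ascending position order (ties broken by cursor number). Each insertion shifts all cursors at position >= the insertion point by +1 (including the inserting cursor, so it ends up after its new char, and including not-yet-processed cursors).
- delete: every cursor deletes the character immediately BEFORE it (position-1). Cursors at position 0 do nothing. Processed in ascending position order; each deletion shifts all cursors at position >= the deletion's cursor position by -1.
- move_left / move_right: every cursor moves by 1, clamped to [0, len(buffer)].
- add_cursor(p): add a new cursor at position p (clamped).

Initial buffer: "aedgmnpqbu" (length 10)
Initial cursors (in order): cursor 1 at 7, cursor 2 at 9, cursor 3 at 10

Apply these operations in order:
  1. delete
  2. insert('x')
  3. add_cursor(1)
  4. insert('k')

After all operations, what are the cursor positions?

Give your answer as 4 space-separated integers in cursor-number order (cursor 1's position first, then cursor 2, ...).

After op 1 (delete): buffer="aedgmnq" (len 7), cursors c1@6 c2@7 c3@7, authorship .......
After op 2 (insert('x')): buffer="aedgmnxqxx" (len 10), cursors c1@7 c2@10 c3@10, authorship ......1.23
After op 3 (add_cursor(1)): buffer="aedgmnxqxx" (len 10), cursors c4@1 c1@7 c2@10 c3@10, authorship ......1.23
After op 4 (insert('k')): buffer="akedgmnxkqxxkk" (len 14), cursors c4@2 c1@9 c2@14 c3@14, authorship .4.....11.2323

Answer: 9 14 14 2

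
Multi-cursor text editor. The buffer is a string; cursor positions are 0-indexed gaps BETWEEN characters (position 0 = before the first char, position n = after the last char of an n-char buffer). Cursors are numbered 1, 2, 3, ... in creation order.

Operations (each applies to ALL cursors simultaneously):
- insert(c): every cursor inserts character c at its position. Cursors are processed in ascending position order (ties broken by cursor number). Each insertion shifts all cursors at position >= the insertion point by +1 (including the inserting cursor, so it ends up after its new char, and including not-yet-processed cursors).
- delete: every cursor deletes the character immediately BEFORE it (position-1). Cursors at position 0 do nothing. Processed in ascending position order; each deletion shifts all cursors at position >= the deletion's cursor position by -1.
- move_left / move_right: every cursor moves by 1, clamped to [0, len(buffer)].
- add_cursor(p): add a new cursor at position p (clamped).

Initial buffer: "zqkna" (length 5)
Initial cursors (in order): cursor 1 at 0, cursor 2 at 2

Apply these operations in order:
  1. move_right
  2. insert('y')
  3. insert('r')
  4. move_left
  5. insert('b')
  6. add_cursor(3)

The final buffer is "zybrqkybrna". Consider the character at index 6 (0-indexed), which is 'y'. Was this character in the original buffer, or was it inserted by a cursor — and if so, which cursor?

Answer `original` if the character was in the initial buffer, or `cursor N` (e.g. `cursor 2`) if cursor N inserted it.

After op 1 (move_right): buffer="zqkna" (len 5), cursors c1@1 c2@3, authorship .....
After op 2 (insert('y')): buffer="zyqkyna" (len 7), cursors c1@2 c2@5, authorship .1..2..
After op 3 (insert('r')): buffer="zyrqkyrna" (len 9), cursors c1@3 c2@7, authorship .11..22..
After op 4 (move_left): buffer="zyrqkyrna" (len 9), cursors c1@2 c2@6, authorship .11..22..
After op 5 (insert('b')): buffer="zybrqkybrna" (len 11), cursors c1@3 c2@8, authorship .111..222..
After op 6 (add_cursor(3)): buffer="zybrqkybrna" (len 11), cursors c1@3 c3@3 c2@8, authorship .111..222..
Authorship (.=original, N=cursor N): . 1 1 1 . . 2 2 2 . .
Index 6: author = 2

Answer: cursor 2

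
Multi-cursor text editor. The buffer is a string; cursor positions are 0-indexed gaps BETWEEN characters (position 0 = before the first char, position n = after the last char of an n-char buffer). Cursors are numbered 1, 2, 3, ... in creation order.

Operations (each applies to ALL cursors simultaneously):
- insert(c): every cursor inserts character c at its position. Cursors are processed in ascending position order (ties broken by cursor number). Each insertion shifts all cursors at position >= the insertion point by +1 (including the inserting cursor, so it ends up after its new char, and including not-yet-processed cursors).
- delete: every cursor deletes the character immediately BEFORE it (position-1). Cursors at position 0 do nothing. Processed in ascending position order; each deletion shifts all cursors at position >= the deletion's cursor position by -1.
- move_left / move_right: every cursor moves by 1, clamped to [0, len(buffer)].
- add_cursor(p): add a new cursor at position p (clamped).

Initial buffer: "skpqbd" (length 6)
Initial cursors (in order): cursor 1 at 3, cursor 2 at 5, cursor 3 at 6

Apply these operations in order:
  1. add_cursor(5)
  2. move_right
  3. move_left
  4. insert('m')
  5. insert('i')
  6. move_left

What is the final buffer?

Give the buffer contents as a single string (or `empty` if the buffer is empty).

After op 1 (add_cursor(5)): buffer="skpqbd" (len 6), cursors c1@3 c2@5 c4@5 c3@6, authorship ......
After op 2 (move_right): buffer="skpqbd" (len 6), cursors c1@4 c2@6 c3@6 c4@6, authorship ......
After op 3 (move_left): buffer="skpqbd" (len 6), cursors c1@3 c2@5 c3@5 c4@5, authorship ......
After op 4 (insert('m')): buffer="skpmqbmmmd" (len 10), cursors c1@4 c2@9 c3@9 c4@9, authorship ...1..234.
After op 5 (insert('i')): buffer="skpmiqbmmmiiid" (len 14), cursors c1@5 c2@13 c3@13 c4@13, authorship ...11..234234.
After op 6 (move_left): buffer="skpmiqbmmmiiid" (len 14), cursors c1@4 c2@12 c3@12 c4@12, authorship ...11..234234.

Answer: skpmiqbmmmiiid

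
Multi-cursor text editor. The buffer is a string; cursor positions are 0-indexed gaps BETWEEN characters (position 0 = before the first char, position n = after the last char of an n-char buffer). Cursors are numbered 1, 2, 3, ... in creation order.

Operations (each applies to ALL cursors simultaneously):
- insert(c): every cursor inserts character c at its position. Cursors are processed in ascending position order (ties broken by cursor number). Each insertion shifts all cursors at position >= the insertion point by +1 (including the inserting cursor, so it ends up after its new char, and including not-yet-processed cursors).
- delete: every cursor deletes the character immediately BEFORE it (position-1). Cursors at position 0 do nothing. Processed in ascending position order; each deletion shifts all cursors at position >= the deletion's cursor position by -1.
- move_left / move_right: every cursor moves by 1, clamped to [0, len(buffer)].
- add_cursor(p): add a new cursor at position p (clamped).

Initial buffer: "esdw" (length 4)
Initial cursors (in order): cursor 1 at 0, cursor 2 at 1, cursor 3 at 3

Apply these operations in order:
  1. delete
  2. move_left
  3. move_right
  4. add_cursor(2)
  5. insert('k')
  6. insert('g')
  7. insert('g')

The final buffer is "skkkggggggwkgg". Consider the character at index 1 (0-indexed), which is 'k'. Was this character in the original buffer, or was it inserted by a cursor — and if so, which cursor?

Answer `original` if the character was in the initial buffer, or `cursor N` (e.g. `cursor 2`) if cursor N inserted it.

After op 1 (delete): buffer="sw" (len 2), cursors c1@0 c2@0 c3@1, authorship ..
After op 2 (move_left): buffer="sw" (len 2), cursors c1@0 c2@0 c3@0, authorship ..
After op 3 (move_right): buffer="sw" (len 2), cursors c1@1 c2@1 c3@1, authorship ..
After op 4 (add_cursor(2)): buffer="sw" (len 2), cursors c1@1 c2@1 c3@1 c4@2, authorship ..
After op 5 (insert('k')): buffer="skkkwk" (len 6), cursors c1@4 c2@4 c3@4 c4@6, authorship .123.4
After op 6 (insert('g')): buffer="skkkgggwkg" (len 10), cursors c1@7 c2@7 c3@7 c4@10, authorship .123123.44
After op 7 (insert('g')): buffer="skkkggggggwkgg" (len 14), cursors c1@10 c2@10 c3@10 c4@14, authorship .123123123.444
Authorship (.=original, N=cursor N): . 1 2 3 1 2 3 1 2 3 . 4 4 4
Index 1: author = 1

Answer: cursor 1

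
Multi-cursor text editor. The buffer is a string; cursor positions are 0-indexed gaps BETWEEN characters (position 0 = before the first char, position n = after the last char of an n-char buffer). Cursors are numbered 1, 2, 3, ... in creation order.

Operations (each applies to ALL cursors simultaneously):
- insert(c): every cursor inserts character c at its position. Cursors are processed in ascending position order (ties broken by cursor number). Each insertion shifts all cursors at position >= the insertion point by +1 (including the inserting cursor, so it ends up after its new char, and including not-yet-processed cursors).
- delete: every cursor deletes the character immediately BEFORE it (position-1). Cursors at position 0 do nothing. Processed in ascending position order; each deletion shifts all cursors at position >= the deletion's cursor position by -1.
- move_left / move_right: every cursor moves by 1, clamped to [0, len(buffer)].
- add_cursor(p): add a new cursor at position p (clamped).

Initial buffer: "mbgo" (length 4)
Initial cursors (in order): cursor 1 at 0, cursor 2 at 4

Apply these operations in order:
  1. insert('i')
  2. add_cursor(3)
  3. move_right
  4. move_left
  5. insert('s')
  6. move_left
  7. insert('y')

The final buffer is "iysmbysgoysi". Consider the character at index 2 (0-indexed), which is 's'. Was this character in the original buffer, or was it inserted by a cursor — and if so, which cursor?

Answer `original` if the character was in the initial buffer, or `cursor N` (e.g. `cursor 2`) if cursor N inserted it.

Answer: cursor 1

Derivation:
After op 1 (insert('i')): buffer="imbgoi" (len 6), cursors c1@1 c2@6, authorship 1....2
After op 2 (add_cursor(3)): buffer="imbgoi" (len 6), cursors c1@1 c3@3 c2@6, authorship 1....2
After op 3 (move_right): buffer="imbgoi" (len 6), cursors c1@2 c3@4 c2@6, authorship 1....2
After op 4 (move_left): buffer="imbgoi" (len 6), cursors c1@1 c3@3 c2@5, authorship 1....2
After op 5 (insert('s')): buffer="ismbsgosi" (len 9), cursors c1@2 c3@5 c2@8, authorship 11..3..22
After op 6 (move_left): buffer="ismbsgosi" (len 9), cursors c1@1 c3@4 c2@7, authorship 11..3..22
After op 7 (insert('y')): buffer="iysmbysgoysi" (len 12), cursors c1@2 c3@6 c2@10, authorship 111..33..222
Authorship (.=original, N=cursor N): 1 1 1 . . 3 3 . . 2 2 2
Index 2: author = 1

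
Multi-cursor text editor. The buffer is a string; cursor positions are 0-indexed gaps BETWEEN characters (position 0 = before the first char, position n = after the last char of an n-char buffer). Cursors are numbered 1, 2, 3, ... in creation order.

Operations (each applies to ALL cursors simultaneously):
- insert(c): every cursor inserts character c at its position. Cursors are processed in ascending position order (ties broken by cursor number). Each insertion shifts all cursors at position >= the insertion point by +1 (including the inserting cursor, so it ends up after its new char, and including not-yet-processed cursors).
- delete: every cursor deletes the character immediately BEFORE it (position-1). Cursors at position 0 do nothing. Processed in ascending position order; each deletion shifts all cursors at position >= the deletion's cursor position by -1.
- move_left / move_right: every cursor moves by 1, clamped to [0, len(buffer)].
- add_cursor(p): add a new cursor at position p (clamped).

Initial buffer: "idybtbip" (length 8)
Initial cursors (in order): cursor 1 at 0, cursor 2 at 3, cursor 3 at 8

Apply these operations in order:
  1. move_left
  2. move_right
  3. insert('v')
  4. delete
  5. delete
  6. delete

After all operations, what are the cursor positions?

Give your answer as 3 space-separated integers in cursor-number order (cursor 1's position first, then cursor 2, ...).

After op 1 (move_left): buffer="idybtbip" (len 8), cursors c1@0 c2@2 c3@7, authorship ........
After op 2 (move_right): buffer="idybtbip" (len 8), cursors c1@1 c2@3 c3@8, authorship ........
After op 3 (insert('v')): buffer="ivdyvbtbipv" (len 11), cursors c1@2 c2@5 c3@11, authorship .1..2.....3
After op 4 (delete): buffer="idybtbip" (len 8), cursors c1@1 c2@3 c3@8, authorship ........
After op 5 (delete): buffer="dbtbi" (len 5), cursors c1@0 c2@1 c3@5, authorship .....
After op 6 (delete): buffer="btb" (len 3), cursors c1@0 c2@0 c3@3, authorship ...

Answer: 0 0 3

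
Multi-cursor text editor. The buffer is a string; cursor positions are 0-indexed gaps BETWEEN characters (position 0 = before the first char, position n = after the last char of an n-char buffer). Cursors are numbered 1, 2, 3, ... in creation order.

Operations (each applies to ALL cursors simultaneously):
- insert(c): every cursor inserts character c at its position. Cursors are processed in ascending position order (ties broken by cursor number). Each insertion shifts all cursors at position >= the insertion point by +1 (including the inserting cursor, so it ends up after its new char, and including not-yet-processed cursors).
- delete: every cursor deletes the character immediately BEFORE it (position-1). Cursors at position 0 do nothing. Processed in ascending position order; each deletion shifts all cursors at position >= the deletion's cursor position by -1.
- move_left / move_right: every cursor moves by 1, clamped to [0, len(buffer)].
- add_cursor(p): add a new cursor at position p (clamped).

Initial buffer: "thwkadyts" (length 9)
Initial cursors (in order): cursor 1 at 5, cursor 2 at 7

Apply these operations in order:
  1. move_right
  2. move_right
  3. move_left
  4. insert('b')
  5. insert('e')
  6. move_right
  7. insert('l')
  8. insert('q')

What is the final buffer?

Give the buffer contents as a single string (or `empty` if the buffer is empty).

Answer: thwkadbeylqtbeslq

Derivation:
After op 1 (move_right): buffer="thwkadyts" (len 9), cursors c1@6 c2@8, authorship .........
After op 2 (move_right): buffer="thwkadyts" (len 9), cursors c1@7 c2@9, authorship .........
After op 3 (move_left): buffer="thwkadyts" (len 9), cursors c1@6 c2@8, authorship .........
After op 4 (insert('b')): buffer="thwkadbytbs" (len 11), cursors c1@7 c2@10, authorship ......1..2.
After op 5 (insert('e')): buffer="thwkadbeytbes" (len 13), cursors c1@8 c2@12, authorship ......11..22.
After op 6 (move_right): buffer="thwkadbeytbes" (len 13), cursors c1@9 c2@13, authorship ......11..22.
After op 7 (insert('l')): buffer="thwkadbeyltbesl" (len 15), cursors c1@10 c2@15, authorship ......11.1.22.2
After op 8 (insert('q')): buffer="thwkadbeylqtbeslq" (len 17), cursors c1@11 c2@17, authorship ......11.11.22.22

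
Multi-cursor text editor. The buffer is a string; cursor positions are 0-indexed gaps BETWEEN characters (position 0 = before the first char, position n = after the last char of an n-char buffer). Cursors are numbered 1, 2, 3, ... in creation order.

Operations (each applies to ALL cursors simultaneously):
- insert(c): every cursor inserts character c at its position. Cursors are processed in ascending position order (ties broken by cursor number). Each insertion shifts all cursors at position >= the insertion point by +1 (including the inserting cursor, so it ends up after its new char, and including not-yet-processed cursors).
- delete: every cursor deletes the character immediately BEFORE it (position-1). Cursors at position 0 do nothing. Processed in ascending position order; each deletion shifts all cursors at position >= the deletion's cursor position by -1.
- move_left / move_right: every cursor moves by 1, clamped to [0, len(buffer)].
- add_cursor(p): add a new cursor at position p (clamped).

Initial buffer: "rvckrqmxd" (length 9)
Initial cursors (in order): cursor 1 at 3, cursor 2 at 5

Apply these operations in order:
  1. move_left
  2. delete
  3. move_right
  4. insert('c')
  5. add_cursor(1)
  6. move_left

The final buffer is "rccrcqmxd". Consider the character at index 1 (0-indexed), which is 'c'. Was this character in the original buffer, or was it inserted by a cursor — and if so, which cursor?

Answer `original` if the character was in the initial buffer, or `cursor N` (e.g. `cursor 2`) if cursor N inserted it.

After op 1 (move_left): buffer="rvckrqmxd" (len 9), cursors c1@2 c2@4, authorship .........
After op 2 (delete): buffer="rcrqmxd" (len 7), cursors c1@1 c2@2, authorship .......
After op 3 (move_right): buffer="rcrqmxd" (len 7), cursors c1@2 c2@3, authorship .......
After op 4 (insert('c')): buffer="rccrcqmxd" (len 9), cursors c1@3 c2@5, authorship ..1.2....
After op 5 (add_cursor(1)): buffer="rccrcqmxd" (len 9), cursors c3@1 c1@3 c2@5, authorship ..1.2....
After op 6 (move_left): buffer="rccrcqmxd" (len 9), cursors c3@0 c1@2 c2@4, authorship ..1.2....
Authorship (.=original, N=cursor N): . . 1 . 2 . . . .
Index 1: author = original

Answer: original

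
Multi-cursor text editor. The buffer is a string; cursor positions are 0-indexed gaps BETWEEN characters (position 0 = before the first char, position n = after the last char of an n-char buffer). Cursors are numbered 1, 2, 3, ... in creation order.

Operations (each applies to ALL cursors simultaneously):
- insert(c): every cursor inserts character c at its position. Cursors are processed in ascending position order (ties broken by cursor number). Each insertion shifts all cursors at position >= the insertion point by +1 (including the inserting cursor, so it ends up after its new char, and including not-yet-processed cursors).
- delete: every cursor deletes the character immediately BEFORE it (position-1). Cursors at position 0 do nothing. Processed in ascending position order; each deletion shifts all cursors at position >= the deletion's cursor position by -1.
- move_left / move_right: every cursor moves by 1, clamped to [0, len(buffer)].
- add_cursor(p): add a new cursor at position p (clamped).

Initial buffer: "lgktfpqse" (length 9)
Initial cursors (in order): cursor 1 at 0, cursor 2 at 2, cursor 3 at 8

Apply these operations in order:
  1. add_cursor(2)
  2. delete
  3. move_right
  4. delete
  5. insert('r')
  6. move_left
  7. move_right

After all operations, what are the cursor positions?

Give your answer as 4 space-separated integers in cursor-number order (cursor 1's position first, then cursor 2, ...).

Answer: 3 3 8 3

Derivation:
After op 1 (add_cursor(2)): buffer="lgktfpqse" (len 9), cursors c1@0 c2@2 c4@2 c3@8, authorship .........
After op 2 (delete): buffer="ktfpqe" (len 6), cursors c1@0 c2@0 c4@0 c3@5, authorship ......
After op 3 (move_right): buffer="ktfpqe" (len 6), cursors c1@1 c2@1 c4@1 c3@6, authorship ......
After op 4 (delete): buffer="tfpq" (len 4), cursors c1@0 c2@0 c4@0 c3@4, authorship ....
After op 5 (insert('r')): buffer="rrrtfpqr" (len 8), cursors c1@3 c2@3 c4@3 c3@8, authorship 124....3
After op 6 (move_left): buffer="rrrtfpqr" (len 8), cursors c1@2 c2@2 c4@2 c3@7, authorship 124....3
After op 7 (move_right): buffer="rrrtfpqr" (len 8), cursors c1@3 c2@3 c4@3 c3@8, authorship 124....3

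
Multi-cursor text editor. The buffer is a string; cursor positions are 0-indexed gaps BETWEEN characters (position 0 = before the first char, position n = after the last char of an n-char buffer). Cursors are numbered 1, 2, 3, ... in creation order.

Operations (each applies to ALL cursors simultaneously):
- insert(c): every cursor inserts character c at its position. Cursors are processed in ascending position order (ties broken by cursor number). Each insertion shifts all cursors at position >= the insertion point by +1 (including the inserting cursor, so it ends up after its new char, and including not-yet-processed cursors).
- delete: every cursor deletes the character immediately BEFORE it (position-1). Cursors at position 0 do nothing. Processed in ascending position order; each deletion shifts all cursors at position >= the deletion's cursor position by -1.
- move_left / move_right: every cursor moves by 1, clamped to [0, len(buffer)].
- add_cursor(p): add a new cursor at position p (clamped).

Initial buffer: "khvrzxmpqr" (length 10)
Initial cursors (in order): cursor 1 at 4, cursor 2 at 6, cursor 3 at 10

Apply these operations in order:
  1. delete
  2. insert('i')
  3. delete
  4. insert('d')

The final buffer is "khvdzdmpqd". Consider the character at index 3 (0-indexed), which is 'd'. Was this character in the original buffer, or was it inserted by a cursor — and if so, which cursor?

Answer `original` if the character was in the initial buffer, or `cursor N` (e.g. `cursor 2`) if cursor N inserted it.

After op 1 (delete): buffer="khvzmpq" (len 7), cursors c1@3 c2@4 c3@7, authorship .......
After op 2 (insert('i')): buffer="khvizimpqi" (len 10), cursors c1@4 c2@6 c3@10, authorship ...1.2...3
After op 3 (delete): buffer="khvzmpq" (len 7), cursors c1@3 c2@4 c3@7, authorship .......
After op 4 (insert('d')): buffer="khvdzdmpqd" (len 10), cursors c1@4 c2@6 c3@10, authorship ...1.2...3
Authorship (.=original, N=cursor N): . . . 1 . 2 . . . 3
Index 3: author = 1

Answer: cursor 1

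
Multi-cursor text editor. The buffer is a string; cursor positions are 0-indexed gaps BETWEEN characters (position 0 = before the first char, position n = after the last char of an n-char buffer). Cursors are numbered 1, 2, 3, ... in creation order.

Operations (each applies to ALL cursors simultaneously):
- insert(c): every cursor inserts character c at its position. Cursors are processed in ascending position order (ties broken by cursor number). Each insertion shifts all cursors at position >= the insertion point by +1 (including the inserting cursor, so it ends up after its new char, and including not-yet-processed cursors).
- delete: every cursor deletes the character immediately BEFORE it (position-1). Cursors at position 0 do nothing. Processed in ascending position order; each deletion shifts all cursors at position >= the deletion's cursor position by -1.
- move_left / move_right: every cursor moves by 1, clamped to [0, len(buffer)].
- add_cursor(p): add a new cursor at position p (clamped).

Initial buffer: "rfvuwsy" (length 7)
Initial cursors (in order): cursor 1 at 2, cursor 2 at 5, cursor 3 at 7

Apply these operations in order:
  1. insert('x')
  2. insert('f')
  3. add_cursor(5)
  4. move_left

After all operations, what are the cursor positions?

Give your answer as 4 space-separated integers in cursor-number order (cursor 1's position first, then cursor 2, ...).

After op 1 (insert('x')): buffer="rfxvuwxsyx" (len 10), cursors c1@3 c2@7 c3@10, authorship ..1...2..3
After op 2 (insert('f')): buffer="rfxfvuwxfsyxf" (len 13), cursors c1@4 c2@9 c3@13, authorship ..11...22..33
After op 3 (add_cursor(5)): buffer="rfxfvuwxfsyxf" (len 13), cursors c1@4 c4@5 c2@9 c3@13, authorship ..11...22..33
After op 4 (move_left): buffer="rfxfvuwxfsyxf" (len 13), cursors c1@3 c4@4 c2@8 c3@12, authorship ..11...22..33

Answer: 3 8 12 4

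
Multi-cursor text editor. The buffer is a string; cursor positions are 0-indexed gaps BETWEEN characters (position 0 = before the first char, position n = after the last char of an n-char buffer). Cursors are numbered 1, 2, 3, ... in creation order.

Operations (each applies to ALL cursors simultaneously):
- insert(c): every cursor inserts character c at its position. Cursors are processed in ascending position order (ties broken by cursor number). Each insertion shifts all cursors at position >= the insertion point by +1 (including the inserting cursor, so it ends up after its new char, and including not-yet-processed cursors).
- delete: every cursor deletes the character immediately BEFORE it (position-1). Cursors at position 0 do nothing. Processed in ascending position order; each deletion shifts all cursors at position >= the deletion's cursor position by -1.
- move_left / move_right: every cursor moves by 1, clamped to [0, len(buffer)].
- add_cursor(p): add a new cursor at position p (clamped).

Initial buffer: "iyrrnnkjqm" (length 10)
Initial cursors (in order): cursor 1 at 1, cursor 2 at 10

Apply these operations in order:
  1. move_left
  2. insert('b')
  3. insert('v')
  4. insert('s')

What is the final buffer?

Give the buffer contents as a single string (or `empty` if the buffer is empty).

Answer: bvsiyrrnnkjqbvsm

Derivation:
After op 1 (move_left): buffer="iyrrnnkjqm" (len 10), cursors c1@0 c2@9, authorship ..........
After op 2 (insert('b')): buffer="biyrrnnkjqbm" (len 12), cursors c1@1 c2@11, authorship 1.........2.
After op 3 (insert('v')): buffer="bviyrrnnkjqbvm" (len 14), cursors c1@2 c2@13, authorship 11.........22.
After op 4 (insert('s')): buffer="bvsiyrrnnkjqbvsm" (len 16), cursors c1@3 c2@15, authorship 111.........222.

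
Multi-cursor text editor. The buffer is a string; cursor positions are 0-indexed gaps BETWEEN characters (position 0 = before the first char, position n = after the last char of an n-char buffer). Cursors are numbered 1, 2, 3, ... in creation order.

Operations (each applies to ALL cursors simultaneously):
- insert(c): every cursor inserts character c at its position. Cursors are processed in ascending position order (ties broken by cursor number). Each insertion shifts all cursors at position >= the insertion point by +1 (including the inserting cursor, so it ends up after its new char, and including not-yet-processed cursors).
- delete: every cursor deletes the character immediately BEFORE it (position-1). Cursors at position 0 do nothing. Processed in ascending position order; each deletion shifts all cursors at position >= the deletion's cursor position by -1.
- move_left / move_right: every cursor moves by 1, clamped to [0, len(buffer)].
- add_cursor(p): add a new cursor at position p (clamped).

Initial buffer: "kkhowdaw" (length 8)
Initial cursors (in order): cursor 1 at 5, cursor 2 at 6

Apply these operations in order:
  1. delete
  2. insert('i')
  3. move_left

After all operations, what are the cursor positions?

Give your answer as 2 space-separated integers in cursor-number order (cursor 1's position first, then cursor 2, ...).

After op 1 (delete): buffer="kkhoaw" (len 6), cursors c1@4 c2@4, authorship ......
After op 2 (insert('i')): buffer="kkhoiiaw" (len 8), cursors c1@6 c2@6, authorship ....12..
After op 3 (move_left): buffer="kkhoiiaw" (len 8), cursors c1@5 c2@5, authorship ....12..

Answer: 5 5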